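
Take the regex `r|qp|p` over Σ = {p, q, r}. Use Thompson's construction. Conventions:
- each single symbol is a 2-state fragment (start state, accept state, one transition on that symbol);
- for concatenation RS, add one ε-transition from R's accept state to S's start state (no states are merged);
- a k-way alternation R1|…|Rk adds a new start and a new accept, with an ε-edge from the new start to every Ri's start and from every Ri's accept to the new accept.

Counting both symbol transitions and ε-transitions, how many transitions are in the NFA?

11

Bottom-up over the parse tree:
Each of the 4 symbol leaves contributes 1 transition (1 symbol, 0 ε).
  qp — 3 transitions (2 symbol, 1 ε)
  r|qp|p — 11 transitions (4 symbol, 7 ε)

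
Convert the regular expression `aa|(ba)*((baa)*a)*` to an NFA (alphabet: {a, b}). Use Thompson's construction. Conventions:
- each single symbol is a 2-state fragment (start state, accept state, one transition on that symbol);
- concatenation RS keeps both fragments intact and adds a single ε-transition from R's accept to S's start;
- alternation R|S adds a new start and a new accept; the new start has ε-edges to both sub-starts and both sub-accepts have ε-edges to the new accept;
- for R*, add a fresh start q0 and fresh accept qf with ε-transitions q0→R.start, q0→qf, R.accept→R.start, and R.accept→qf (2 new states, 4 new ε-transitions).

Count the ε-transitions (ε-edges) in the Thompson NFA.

Per subexpression:
Each of the 8 symbol leaves contributes 0 ε-transitions.
  aa → 1 ε-transition
  ba → 1 ε-transition
  (ba)* → 5 ε-transitions
  baa → 2 ε-transitions
  (baa)* → 6 ε-transitions
  (baa)*a → 7 ε-transitions
  ((baa)*a)* → 11 ε-transitions
  (ba)*((baa)*a)* → 17 ε-transitions
  aa|(ba)*((baa)*a)* → 22 ε-transitions

22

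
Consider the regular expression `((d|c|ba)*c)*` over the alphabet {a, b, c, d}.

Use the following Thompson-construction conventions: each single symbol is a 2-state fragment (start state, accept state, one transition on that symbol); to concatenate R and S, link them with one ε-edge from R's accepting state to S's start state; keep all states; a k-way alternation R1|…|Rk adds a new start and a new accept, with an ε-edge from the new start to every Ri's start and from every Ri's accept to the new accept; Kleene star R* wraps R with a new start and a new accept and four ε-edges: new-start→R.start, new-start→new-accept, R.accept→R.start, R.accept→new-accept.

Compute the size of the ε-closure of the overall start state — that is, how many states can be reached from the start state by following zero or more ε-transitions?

Let C(F) = |ε-closure(F.start)| within fragment F, and note whether F accepts ε. Symbol fragments have C = 1 and do not accept ε. Then:
  ba : |closure| equals the left operand's closure size = 1 (its accept is not ε-reachable, so the closure stops there)
  d|c|ba : new start ε-reaches every alternative's start; none of them accept ε, so the new accept is not reached: |closure| = 1 + 1 + 1 + 1 = 4
  (d|c|ba)* : |closure| = 1 (new start) + 4 (body) + 1 (new accept) = 6
  (d|c|ba)*c : |closure| = 6 + 1 = 7 (closure spills across the concat boundary because the left factor accepts ε)
  ((d|c|ba)*c)* : new start has ε-edges to the inner start and to the new accept, so |closure| = 2 + 7 = 9

9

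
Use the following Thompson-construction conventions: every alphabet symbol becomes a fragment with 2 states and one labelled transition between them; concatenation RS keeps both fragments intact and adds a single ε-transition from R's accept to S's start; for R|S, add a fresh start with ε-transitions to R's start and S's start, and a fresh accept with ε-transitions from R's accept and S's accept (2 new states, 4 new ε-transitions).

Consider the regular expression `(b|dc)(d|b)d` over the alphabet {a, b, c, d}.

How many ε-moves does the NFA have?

Recursing over subexpressions:
Each of the 6 symbol leaves contributes 0 ε-transitions.
  dc : 1 ε-transition
  b|dc : 5 ε-transitions
  d|b : 4 ε-transitions
  (b|dc)(d|b)d : 11 ε-transitions

11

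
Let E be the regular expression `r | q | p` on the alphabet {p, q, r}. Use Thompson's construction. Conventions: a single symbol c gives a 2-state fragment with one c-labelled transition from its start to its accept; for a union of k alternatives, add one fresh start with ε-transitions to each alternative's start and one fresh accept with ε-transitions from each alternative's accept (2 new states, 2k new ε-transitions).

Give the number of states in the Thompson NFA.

8

Recursing over subexpressions:
Each of the 3 symbol leaves contributes a 2-state fragment.
  r | q | p = 8 states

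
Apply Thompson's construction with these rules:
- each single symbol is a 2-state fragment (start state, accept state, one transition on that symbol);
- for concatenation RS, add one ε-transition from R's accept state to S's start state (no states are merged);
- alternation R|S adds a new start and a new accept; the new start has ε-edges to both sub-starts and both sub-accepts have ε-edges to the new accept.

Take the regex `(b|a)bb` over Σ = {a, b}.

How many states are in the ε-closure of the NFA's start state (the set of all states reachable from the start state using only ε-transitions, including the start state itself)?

Work bottom-up. For each fragment F, track |ε-closure(F.start)| and whether F's accept lies in that closure (i.e. whether F accepts ε). A single-symbol fragment has closure size 1 and does not accept ε.
  b|a : new start ε-reaches every alternative's start; none of them accept ε, so the new accept is not reached: |ε-closure| = 1 + 1 + 1 = 3
  (b|a)bb : |ε-closure| equals the left operand's closure size = 3 (its accept is not ε-reachable, so the closure stops there)

3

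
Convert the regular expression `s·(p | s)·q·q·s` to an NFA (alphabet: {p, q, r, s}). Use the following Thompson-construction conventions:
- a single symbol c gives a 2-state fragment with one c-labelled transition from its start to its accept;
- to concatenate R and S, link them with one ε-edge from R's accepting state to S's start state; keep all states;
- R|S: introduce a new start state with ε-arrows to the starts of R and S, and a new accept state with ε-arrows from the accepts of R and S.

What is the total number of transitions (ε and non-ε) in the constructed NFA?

Recursing over subexpressions:
Each of the 6 symbol leaves contributes 1 transition (1 symbol, 0 ε).
  p | s = 6 transitions (2 symbol, 4 ε)
  s·(p | s)·q·q·s = 14 transitions (6 symbol, 8 ε)

14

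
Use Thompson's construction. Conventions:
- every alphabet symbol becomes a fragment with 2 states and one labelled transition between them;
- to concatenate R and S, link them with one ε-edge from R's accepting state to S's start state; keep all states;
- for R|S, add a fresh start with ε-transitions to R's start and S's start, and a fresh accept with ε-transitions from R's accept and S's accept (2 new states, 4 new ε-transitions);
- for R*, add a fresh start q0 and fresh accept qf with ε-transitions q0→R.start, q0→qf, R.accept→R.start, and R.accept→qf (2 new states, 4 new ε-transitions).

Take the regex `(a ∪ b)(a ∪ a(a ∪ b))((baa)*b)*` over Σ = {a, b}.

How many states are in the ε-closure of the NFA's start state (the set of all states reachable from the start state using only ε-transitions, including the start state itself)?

3

Work bottom-up. For each fragment F, track |ε-closure(F.start)| and whether F's accept lies in that closure (i.e. whether F accepts ε). A single-symbol fragment has closure size 1 and does not accept ε.
  a ∪ b : new start ε-reaches every alternative's start; none of them accept ε, so the new accept is not reached: |closure| = 1 + 1 + 1 = 3
  a ∪ b : new start ε-reaches every alternative's start; none of them accept ε, so the new accept is not reached: |closure| = 1 + 1 + 1 = 3
  a(a ∪ b) : |closure| equals the left operand's closure size = 1 (its accept is not ε-reachable, so the closure stops there)
  a ∪ a(a ∪ b) : new start ε-reaches every alternative's start; none of them accept ε, so the new accept is not reached: |closure| = 1 + 1 + 1 = 3
  baa : |closure| equals the left operand's closure size = 1 (its accept is not ε-reachable, so the closure stops there)
  (baa)* : the star's fresh start ε-reaches both the body's start and the fresh accept: |closure| = 2 + 1 = 3
  (baa)*b : the left operand accepts ε, so the closure extends into the next operand (via the concat ε-link); |closure| = 3 + 1 = 4
  ((baa)*b)* : new start has ε-edges to the inner start and to the new accept, so |closure| = 2 + 4 = 6
  (a ∪ b)(a ∪ a(a ∪ b))((baa)*b)* : |closure| equals the left operand's closure size = 3 (its accept is not ε-reachable, so the closure stops there)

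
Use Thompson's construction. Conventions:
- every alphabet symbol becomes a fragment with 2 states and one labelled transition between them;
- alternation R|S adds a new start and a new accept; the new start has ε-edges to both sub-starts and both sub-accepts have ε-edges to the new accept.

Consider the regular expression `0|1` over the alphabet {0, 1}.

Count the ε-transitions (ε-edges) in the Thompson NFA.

By structural recursion:
Each of the 2 symbol leaves contributes 0 ε-transitions.
  0|1 — 4 ε-transitions

4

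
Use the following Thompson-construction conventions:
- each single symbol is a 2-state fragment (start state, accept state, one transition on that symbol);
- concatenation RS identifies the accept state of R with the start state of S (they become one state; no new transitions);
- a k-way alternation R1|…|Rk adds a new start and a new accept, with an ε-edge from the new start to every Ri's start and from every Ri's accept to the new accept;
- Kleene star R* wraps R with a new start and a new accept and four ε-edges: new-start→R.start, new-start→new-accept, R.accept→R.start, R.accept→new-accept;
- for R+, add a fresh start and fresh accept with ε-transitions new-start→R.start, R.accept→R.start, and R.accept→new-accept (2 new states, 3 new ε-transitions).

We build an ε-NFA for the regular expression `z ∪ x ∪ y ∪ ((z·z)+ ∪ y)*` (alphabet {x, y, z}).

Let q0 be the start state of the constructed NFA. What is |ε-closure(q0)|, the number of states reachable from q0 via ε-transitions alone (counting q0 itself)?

Compute the ε-closure size of each fragment's start state recursively; a symbol fragment's start has no outgoing ε-edge, so its closure is just itself (size 1).
  z·z : same as the first factor's closure: |closure| = 1
  (z·z)+ : new start ε-reaches only the body's start; the new accept needs a symbol first: |closure| = 1 + 1 = 2
  (z·z)+ ∪ y : |closure| = 1 + 2 + 1 = 4 (the new accept is not ε-reachable since no branch accepts ε)
  ((z·z)+ ∪ y)* : new start has ε-edges to the inner start and to the new accept, so |closure| = 2 + 4 = 6
  z ∪ x ∪ y ∪ ((z·z)+ ∪ y)* : new start ε-reaches every alternative's start; at least one alternative accepts ε, so the union's new accept is reached too: |closure| = 1 + 1 + 1 + 1 + 6 + 1 = 11

11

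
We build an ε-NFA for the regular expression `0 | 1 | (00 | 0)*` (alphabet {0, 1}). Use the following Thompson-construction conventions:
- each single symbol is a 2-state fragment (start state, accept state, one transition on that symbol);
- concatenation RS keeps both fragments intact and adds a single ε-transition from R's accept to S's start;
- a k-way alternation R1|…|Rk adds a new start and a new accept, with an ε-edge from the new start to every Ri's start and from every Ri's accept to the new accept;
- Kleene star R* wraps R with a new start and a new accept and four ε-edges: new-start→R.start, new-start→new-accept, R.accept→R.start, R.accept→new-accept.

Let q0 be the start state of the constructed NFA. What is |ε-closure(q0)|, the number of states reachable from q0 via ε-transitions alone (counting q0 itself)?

Let C(F) = |ε-closure(F.start)| within fragment F, and note whether F accepts ε. Symbol fragments have C = 1 and do not accept ε. Then:
  00 : same as the first factor's closure: |closure| = 1
  00 | 0 : new start ε-reaches every alternative's start; none of them accept ε, so the new accept is not reached: |closure| = 1 + 1 + 1 = 3
  (00 | 0)* : |closure| = 1 (new start) + 3 (body) + 1 (new accept) = 5
  0 | 1 | (00 | 0)* : new start ε-reaches every alternative's start; at least one alternative accepts ε, so the union's new accept is reached too: |closure| = 1 + 1 + 1 + 5 + 1 = 9

9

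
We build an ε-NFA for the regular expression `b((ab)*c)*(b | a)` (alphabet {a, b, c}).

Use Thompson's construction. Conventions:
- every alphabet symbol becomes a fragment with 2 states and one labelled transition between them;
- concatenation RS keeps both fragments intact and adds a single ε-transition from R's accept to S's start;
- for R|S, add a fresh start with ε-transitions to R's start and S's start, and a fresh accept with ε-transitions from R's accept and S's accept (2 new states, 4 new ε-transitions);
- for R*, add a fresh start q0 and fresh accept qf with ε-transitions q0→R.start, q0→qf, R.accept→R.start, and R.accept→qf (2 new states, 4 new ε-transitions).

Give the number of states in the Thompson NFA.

18

Recursing over subexpressions:
Each of the 6 symbol leaves contributes a 2-state fragment.
  ab — 4 states
  (ab)* — 6 states
  (ab)*c — 8 states
  ((ab)*c)* — 10 states
  b | a — 6 states
  b((ab)*c)*(b | a) — 18 states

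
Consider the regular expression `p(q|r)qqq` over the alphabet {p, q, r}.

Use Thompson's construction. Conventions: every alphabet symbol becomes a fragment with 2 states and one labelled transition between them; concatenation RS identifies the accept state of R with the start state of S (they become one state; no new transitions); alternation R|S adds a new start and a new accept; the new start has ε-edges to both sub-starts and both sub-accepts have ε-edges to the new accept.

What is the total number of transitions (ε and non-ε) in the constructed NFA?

Bottom-up over the parse tree:
Each of the 6 symbol leaves contributes 1 transition (1 symbol, 0 ε).
  q|r — 6 transitions (2 symbol, 4 ε)
  p(q|r)qqq — 10 transitions (6 symbol, 4 ε)

10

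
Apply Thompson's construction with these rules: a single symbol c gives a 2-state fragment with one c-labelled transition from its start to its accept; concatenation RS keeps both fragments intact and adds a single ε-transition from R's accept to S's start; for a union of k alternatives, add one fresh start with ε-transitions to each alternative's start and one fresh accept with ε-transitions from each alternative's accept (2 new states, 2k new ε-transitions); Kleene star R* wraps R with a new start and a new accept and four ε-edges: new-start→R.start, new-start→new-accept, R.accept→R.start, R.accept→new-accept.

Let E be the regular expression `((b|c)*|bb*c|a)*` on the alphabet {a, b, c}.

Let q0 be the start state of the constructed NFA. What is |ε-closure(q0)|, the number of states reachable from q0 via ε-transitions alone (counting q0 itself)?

11

Let C(F) = |ε-closure(F.start)| within fragment F, and note whether F accepts ε. Symbol fragments have C = 1 and do not accept ε. Then:
  b|c → new start ε-reaches every alternative's start; none of them accept ε, so the new accept is not reached: |closure| = 1 + 1 + 1 = 3
  (b|c)* → new start has ε-edges to the inner start and to the new accept, so |closure| = 2 + 3 = 5
  b* → |closure| = 1 (new start) + 1 (body) + 1 (new accept) = 3
  bb*c → |closure| equals the left operand's closure size = 1 (its accept is not ε-reachable, so the closure stops there)
  (b|c)*|bb*c|a → new start ε-reaches every alternative's start; at least one alternative accepts ε, so the union's new accept is reached too: |closure| = 1 + 5 + 1 + 1 + 1 = 9
  ((b|c)*|bb*c|a)* → the star's fresh start ε-reaches both the body's start and the fresh accept: |closure| = 2 + 9 = 11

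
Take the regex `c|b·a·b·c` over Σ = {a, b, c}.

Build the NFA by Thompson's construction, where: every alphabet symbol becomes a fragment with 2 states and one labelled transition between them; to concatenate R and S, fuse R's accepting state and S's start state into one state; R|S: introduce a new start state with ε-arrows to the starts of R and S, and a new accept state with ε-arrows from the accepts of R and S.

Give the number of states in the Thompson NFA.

9

Per subexpression:
Each of the 5 symbol leaves contributes a 2-state fragment.
  b·a·b·c = 5 states
  c|b·a·b·c = 9 states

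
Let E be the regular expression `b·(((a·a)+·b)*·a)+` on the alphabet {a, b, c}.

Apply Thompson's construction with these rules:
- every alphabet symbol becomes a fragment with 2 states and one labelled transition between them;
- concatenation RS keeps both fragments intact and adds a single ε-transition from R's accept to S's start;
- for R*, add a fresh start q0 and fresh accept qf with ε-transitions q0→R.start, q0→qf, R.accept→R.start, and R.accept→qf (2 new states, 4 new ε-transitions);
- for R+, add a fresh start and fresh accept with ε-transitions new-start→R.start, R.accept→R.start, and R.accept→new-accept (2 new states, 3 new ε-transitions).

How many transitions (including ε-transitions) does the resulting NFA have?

19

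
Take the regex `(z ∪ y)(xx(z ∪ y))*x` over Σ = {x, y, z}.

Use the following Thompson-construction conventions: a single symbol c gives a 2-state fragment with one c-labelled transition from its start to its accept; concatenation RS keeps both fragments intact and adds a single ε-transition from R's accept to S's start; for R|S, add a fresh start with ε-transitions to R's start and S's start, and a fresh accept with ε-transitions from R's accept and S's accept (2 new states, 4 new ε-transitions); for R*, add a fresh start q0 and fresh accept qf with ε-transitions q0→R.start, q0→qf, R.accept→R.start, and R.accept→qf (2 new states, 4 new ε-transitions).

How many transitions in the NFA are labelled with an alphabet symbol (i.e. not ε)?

7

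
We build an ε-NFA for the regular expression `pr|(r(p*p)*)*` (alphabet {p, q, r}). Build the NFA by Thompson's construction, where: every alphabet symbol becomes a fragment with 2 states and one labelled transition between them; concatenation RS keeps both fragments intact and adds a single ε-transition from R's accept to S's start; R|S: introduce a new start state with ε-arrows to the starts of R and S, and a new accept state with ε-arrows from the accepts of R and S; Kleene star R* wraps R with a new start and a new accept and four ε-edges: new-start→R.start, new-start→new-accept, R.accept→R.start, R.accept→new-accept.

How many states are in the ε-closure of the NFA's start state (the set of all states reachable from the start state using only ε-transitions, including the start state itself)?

Work bottom-up. For each fragment F, track |ε-closure(F.start)| and whether F's accept lies in that closure (i.e. whether F accepts ε). A single-symbol fragment has closure size 1 and does not accept ε.
  pr : C equals the left operand's closure size = 1 (its accept is not ε-reachable, so the closure stops there)
  p* : C = 1 (new start) + 1 (body) + 1 (new accept) = 3
  p*p : C = 3 + 1 = 4 (closure spills across the concat boundary because the left factor accepts ε)
  (p*p)* : the star's fresh start ε-reaches both the body's start and the fresh accept: C = 2 + 4 = 6
  r(p*p)* : same as the first factor's closure: C = 1
  (r(p*p)*)* : C = 1 (new start) + 1 (body) + 1 (new accept) = 3
  pr|(r(p*p)*)* : C = 1 (new start) + (1 + 3) + 1 (new accept, since some branch ε-reaches its own accept) = 6

6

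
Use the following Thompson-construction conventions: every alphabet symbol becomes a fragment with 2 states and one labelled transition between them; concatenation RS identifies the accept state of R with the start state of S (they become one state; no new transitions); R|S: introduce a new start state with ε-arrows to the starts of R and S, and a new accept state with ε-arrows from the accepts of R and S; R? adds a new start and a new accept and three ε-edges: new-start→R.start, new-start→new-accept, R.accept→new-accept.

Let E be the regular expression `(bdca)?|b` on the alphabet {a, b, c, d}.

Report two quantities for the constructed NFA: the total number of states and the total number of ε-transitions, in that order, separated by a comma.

Per subexpression:
Each of the 5 symbol leaves contributes 2 states and 0 ε-transitions.
  bdca → 5 states, 0 ε-transitions
  (bdca)? → 7 states, 3 ε-transitions
  (bdca)?|b → 11 states, 7 ε-transitions

11, 7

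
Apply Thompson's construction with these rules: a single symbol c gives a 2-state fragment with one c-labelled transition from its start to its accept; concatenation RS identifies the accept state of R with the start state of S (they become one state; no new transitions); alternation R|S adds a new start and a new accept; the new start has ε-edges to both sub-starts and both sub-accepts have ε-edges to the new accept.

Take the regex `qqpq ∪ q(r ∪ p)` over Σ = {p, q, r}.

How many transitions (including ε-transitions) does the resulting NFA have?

Recursing over subexpressions:
Each of the 7 symbol leaves contributes 1 transition (1 symbol, 0 ε).
  qqpq : 4 transitions (4 symbol, 0 ε)
  r ∪ p : 6 transitions (2 symbol, 4 ε)
  q(r ∪ p) : 7 transitions (3 symbol, 4 ε)
  qqpq ∪ q(r ∪ p) : 15 transitions (7 symbol, 8 ε)

15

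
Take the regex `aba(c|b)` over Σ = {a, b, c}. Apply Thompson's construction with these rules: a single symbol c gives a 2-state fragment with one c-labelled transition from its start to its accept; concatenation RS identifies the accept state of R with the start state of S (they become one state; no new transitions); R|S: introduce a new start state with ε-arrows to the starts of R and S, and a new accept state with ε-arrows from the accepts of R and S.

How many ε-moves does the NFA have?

Building bottom-up:
Each of the 5 symbol leaves contributes 0 ε-transitions.
  c|b — 4 ε-transitions
  aba(c|b) — 4 ε-transitions

4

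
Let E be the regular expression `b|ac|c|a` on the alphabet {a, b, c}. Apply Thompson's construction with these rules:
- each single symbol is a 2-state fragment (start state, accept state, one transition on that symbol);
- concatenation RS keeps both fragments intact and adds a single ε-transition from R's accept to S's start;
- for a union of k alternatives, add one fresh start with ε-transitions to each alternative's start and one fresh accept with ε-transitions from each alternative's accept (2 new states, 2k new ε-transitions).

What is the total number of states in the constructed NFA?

Bottom-up over the parse tree:
Each of the 5 symbol leaves contributes a 2-state fragment.
  ac — 4 states
  b|ac|c|a — 12 states

12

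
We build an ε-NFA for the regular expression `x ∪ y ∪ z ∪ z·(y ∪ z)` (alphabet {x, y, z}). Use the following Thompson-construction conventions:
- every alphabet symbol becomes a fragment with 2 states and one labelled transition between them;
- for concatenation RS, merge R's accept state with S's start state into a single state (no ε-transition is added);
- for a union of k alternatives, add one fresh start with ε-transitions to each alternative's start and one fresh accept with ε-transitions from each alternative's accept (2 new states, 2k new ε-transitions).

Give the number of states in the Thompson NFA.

Recursing over subexpressions:
Each of the 6 symbol leaves contributes a 2-state fragment.
  y ∪ z = 6 states
  z·(y ∪ z) = 7 states
  x ∪ y ∪ z ∪ z·(y ∪ z) = 15 states

15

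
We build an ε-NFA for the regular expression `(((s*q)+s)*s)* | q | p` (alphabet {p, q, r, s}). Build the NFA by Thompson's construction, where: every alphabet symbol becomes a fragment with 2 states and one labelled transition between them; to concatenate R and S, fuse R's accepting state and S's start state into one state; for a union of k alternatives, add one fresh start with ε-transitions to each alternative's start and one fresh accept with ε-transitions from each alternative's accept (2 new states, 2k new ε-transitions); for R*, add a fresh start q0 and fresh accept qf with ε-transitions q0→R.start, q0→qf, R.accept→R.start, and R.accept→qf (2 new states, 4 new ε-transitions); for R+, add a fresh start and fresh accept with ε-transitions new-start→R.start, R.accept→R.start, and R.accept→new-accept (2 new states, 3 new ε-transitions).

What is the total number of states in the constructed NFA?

19

Bottom-up over the parse tree:
Each of the 6 symbol leaves contributes a 2-state fragment.
  s* → 4 states
  s*q → 5 states
  (s*q)+ → 7 states
  (s*q)+s → 8 states
  ((s*q)+s)* → 10 states
  ((s*q)+s)*s → 11 states
  (((s*q)+s)*s)* → 13 states
  (((s*q)+s)*s)* | q | p → 19 states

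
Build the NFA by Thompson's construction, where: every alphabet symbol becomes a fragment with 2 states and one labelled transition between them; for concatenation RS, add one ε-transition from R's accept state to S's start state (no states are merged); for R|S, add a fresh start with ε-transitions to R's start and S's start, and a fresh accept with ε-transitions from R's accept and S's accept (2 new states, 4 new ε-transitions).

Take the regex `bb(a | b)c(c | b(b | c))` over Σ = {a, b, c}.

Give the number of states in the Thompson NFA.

24

Bottom-up over the parse tree:
Each of the 9 symbol leaves contributes a 2-state fragment.
  a | b = 6 states
  b | c = 6 states
  b(b | c) = 8 states
  c | b(b | c) = 12 states
  bb(a | b)c(c | b(b | c)) = 24 states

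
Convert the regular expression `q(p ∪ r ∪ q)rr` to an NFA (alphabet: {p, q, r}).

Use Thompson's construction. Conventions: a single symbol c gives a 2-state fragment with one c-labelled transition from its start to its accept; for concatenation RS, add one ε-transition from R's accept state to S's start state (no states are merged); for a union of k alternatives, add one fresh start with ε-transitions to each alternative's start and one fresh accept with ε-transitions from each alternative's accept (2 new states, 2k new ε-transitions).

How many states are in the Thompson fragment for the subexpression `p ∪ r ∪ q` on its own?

8

Fragment for `p ∪ r ∪ q`:
Each of the 3 symbol leaves contributes a 2-state fragment.
  p ∪ r ∪ q — 8 states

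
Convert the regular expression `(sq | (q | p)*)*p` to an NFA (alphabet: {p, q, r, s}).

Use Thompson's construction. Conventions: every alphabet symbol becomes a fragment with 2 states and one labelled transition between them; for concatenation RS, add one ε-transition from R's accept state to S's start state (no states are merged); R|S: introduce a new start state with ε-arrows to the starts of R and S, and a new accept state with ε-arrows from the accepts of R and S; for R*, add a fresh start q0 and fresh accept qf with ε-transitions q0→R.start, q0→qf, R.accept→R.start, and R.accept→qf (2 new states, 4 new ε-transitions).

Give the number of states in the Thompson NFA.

Recursing over subexpressions:
Each of the 5 symbol leaves contributes a 2-state fragment.
  sq — 4 states
  q | p — 6 states
  (q | p)* — 8 states
  sq | (q | p)* — 14 states
  (sq | (q | p)*)* — 16 states
  (sq | (q | p)*)*p — 18 states

18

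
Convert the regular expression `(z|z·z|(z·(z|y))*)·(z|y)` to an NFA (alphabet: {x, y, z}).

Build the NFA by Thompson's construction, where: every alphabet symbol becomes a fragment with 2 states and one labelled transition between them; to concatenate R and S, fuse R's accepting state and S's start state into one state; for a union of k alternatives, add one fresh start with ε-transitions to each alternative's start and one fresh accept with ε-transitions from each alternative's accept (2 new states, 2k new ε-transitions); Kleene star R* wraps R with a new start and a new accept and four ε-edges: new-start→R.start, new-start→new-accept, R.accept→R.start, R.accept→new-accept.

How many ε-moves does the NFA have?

Building bottom-up:
Each of the 8 symbol leaves contributes 0 ε-transitions.
  z·z — 0 ε-transitions
  z|y — 4 ε-transitions
  z·(z|y) — 4 ε-transitions
  (z·(z|y))* — 8 ε-transitions
  z|z·z|(z·(z|y))* — 14 ε-transitions
  z|y — 4 ε-transitions
  (z|z·z|(z·(z|y))*)·(z|y) — 18 ε-transitions

18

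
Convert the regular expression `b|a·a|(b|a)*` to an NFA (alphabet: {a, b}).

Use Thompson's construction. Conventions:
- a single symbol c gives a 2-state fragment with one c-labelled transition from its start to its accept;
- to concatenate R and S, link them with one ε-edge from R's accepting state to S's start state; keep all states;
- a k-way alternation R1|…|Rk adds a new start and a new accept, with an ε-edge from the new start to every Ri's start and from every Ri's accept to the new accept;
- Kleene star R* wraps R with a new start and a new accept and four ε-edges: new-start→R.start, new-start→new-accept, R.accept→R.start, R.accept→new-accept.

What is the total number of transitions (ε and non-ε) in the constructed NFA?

Building bottom-up:
Each of the 5 symbol leaves contributes 1 transition (1 symbol, 0 ε).
  a·a → 3 transitions (2 symbol, 1 ε)
  b|a → 6 transitions (2 symbol, 4 ε)
  (b|a)* → 10 transitions (2 symbol, 8 ε)
  b|a·a|(b|a)* → 20 transitions (5 symbol, 15 ε)

20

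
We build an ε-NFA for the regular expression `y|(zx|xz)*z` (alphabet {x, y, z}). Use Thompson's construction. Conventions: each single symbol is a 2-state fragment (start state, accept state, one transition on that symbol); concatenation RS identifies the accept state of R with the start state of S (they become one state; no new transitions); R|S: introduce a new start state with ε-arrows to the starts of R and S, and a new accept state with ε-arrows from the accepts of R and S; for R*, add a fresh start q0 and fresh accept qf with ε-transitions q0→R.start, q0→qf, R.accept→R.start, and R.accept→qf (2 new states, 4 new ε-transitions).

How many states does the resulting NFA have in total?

15

By structural recursion:
Each of the 6 symbol leaves contributes a 2-state fragment.
  zx → 3 states
  xz → 3 states
  zx|xz → 8 states
  (zx|xz)* → 10 states
  (zx|xz)*z → 11 states
  y|(zx|xz)*z → 15 states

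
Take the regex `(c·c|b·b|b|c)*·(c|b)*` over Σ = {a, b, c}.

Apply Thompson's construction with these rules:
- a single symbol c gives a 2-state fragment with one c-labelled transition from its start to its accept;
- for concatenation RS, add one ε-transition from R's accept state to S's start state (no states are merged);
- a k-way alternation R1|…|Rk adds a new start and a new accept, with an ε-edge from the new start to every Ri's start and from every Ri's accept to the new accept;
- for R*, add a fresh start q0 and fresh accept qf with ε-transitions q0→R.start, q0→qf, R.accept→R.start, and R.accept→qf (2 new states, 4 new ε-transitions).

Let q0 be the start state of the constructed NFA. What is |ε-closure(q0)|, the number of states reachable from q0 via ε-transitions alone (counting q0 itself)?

12

Let C(F) = |ε-closure(F.start)| within fragment F, and note whether F accepts ε. Symbol fragments have C = 1 and do not accept ε. Then:
  c·c — same as the first factor's closure: |ε-closure| = 1
  b·b — |ε-closure| equals the left operand's closure size = 1 (its accept is not ε-reachable, so the closure stops there)
  c·c|b·b|b|c — |ε-closure| = 1 + 1 + 1 + 1 + 1 = 5 (the new accept is not ε-reachable since no branch accepts ε)
  (c·c|b·b|b|c)* — new start has ε-edges to the inner start and to the new accept, so |ε-closure| = 2 + 5 = 7
  c|b — new start ε-reaches every alternative's start; none of them accept ε, so the new accept is not reached: |ε-closure| = 1 + 1 + 1 = 3
  (c|b)* — the star's fresh start ε-reaches both the body's start and the fresh accept: |ε-closure| = 2 + 3 = 5
  (c·c|b·b|b|c)*·(c|b)* — the left operand accepts ε, so the closure extends into the next operand (via the concat ε-link); |ε-closure| = 7 + 5 = 12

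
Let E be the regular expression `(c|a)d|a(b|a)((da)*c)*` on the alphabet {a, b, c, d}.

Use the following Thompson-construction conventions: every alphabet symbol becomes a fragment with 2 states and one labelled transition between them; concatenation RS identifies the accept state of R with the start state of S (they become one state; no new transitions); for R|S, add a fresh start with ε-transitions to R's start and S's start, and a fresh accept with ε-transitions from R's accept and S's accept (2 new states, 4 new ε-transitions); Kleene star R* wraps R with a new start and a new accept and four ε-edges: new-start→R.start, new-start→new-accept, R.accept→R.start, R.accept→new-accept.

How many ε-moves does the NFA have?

20

Recursing over subexpressions:
Each of the 9 symbol leaves contributes 0 ε-transitions.
  c|a — 4 ε-transitions
  (c|a)d — 4 ε-transitions
  b|a — 4 ε-transitions
  da — 0 ε-transitions
  (da)* — 4 ε-transitions
  (da)*c — 4 ε-transitions
  ((da)*c)* — 8 ε-transitions
  a(b|a)((da)*c)* — 12 ε-transitions
  (c|a)d|a(b|a)((da)*c)* — 20 ε-transitions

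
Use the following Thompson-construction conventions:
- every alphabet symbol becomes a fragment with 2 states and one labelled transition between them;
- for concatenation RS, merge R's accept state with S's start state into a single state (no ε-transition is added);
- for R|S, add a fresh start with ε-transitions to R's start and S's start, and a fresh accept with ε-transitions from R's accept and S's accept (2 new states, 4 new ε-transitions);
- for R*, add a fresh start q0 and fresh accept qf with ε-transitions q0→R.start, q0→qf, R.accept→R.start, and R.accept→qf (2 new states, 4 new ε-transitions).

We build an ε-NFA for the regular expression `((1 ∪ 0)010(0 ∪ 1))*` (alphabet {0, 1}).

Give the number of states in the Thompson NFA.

16

Per subexpression:
Each of the 7 symbol leaves contributes a 2-state fragment.
  1 ∪ 0 → 6 states
  0 ∪ 1 → 6 states
  (1 ∪ 0)010(0 ∪ 1) → 14 states
  ((1 ∪ 0)010(0 ∪ 1))* → 16 states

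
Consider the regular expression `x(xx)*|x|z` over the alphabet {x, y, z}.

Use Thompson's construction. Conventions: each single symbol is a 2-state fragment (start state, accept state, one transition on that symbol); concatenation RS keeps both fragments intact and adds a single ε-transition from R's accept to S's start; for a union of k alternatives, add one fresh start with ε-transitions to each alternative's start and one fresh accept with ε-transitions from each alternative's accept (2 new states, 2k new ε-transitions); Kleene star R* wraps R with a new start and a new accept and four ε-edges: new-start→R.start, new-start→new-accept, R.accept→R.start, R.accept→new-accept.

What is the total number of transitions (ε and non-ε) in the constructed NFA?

By structural recursion:
Each of the 5 symbol leaves contributes 1 transition (1 symbol, 0 ε).
  xx = 3 transitions (2 symbol, 1 ε)
  (xx)* = 7 transitions (2 symbol, 5 ε)
  x(xx)* = 9 transitions (3 symbol, 6 ε)
  x(xx)*|x|z = 17 transitions (5 symbol, 12 ε)

17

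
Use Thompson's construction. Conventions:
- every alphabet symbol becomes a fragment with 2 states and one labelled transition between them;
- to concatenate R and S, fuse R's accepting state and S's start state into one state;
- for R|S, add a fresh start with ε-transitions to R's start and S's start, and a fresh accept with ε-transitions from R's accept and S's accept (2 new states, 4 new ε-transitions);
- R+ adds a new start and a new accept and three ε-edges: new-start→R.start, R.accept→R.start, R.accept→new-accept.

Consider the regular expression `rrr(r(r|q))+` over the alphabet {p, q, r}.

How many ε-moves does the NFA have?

Recursing over subexpressions:
Each of the 6 symbol leaves contributes 0 ε-transitions.
  r|q : 4 ε-transitions
  r(r|q) : 4 ε-transitions
  (r(r|q))+ : 7 ε-transitions
  rrr(r(r|q))+ : 7 ε-transitions

7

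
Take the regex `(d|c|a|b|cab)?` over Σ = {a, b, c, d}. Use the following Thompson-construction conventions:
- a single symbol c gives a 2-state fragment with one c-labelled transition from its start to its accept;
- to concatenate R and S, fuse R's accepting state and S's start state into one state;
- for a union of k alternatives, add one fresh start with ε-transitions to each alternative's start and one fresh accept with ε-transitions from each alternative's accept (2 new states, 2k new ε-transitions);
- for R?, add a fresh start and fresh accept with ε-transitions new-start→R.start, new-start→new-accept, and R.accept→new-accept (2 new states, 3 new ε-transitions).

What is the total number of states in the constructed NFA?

Building bottom-up:
Each of the 7 symbol leaves contributes a 2-state fragment.
  cab = 4 states
  d|c|a|b|cab = 14 states
  (d|c|a|b|cab)? = 16 states

16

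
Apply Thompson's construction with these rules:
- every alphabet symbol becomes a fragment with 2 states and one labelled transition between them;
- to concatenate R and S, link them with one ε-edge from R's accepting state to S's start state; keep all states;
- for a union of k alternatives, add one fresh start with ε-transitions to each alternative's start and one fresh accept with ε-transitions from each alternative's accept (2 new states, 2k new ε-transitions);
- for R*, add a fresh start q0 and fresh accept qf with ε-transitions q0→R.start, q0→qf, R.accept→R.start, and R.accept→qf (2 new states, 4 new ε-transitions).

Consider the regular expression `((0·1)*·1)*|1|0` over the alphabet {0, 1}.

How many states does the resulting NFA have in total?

Per subexpression:
Each of the 5 symbol leaves contributes a 2-state fragment.
  0·1 = 4 states
  (0·1)* = 6 states
  (0·1)*·1 = 8 states
  ((0·1)*·1)* = 10 states
  ((0·1)*·1)*|1|0 = 16 states

16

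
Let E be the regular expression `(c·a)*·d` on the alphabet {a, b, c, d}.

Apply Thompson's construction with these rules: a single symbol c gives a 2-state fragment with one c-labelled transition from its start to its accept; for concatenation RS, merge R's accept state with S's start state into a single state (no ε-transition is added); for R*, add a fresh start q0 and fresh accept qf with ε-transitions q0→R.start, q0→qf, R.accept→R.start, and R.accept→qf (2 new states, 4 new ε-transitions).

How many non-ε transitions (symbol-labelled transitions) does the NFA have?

3

Building bottom-up:
Each of the 3 symbol leaves contributes exactly 1 symbol transition.
  c·a = 2 symbol transitions
  (c·a)* = 2 symbol transitions
  (c·a)*·d = 3 symbol transitions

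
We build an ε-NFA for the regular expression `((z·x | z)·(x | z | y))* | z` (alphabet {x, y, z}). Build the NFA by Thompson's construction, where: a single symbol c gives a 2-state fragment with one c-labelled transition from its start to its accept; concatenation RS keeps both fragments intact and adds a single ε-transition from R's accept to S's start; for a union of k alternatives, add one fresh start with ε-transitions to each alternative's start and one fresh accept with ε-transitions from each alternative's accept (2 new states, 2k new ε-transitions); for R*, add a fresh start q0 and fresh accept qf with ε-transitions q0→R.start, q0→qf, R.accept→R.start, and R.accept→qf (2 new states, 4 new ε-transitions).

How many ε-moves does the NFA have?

Recursing over subexpressions:
Each of the 7 symbol leaves contributes 0 ε-transitions.
  z·x = 1 ε-transition
  z·x | z = 5 ε-transitions
  x | z | y = 6 ε-transitions
  (z·x | z)·(x | z | y) = 12 ε-transitions
  ((z·x | z)·(x | z | y))* = 16 ε-transitions
  ((z·x | z)·(x | z | y))* | z = 20 ε-transitions

20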